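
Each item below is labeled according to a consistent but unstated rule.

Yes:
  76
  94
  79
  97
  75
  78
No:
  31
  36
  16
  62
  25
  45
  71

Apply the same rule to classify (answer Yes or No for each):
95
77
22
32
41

Yes, Yes, No, No, No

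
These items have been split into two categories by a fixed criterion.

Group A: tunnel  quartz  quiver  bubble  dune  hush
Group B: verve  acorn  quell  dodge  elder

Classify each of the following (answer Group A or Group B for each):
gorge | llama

Group B, Group B

Checking candidate rules against both groups, what survives is: even length.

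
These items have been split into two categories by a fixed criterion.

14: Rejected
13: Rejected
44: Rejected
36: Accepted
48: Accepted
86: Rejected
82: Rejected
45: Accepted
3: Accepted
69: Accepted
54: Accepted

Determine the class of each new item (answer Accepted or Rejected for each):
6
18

Rule: multiple of 3. This holds for each 'Accepted' example and fails for each 'Rejected' one.

Accepted, Accepted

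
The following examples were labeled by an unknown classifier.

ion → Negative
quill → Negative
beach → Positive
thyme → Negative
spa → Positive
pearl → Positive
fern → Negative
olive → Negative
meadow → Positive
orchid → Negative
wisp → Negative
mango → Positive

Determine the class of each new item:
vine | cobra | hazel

Negative, Positive, Positive

The classifier is using: contains 'a'.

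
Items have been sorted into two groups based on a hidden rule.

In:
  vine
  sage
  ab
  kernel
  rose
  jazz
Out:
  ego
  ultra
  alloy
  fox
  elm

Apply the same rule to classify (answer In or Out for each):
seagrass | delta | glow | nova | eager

In, Out, In, In, Out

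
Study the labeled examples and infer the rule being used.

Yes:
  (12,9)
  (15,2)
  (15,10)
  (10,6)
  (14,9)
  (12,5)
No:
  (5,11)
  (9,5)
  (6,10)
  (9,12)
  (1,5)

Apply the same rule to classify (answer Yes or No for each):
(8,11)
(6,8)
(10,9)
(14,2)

No, No, Yes, Yes

The simplest hypothesis consistent with all the labels is: first ≥ 10.
(8,11) → first 8 → No. (6,8) → first 6 → No. (10,9) → first 10 → Yes. (14,2) → first 14 → Yes.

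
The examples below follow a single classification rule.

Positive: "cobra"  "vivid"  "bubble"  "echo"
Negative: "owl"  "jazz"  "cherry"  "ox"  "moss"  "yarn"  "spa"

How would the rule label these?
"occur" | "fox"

Positive, Negative

The distinguishing property — has ≥ 2 vowels — holds for all the 'Positive' cases and none of the 'Negative' cases.
"occur" → 2 vowels → Positive.
"fox" → 1 vowel → Negative.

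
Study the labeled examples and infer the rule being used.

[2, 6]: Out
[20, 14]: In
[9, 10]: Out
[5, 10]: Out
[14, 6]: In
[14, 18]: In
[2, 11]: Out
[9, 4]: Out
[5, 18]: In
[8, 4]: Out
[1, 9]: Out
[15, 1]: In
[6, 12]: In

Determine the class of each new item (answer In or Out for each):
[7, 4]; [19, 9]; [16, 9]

Out, In, In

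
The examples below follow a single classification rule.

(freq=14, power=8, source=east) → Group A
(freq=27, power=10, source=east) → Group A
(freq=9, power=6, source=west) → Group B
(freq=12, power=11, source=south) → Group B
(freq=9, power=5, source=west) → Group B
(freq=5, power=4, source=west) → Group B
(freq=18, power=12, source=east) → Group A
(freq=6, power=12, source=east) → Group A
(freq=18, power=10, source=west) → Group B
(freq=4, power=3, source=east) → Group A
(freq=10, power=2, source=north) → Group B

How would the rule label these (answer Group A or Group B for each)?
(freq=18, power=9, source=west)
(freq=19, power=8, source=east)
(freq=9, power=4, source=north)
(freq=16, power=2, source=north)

Every 'Group A' example satisfies: source is east. None of the 'Group B' examples do.
(freq=18, power=9, source=west): source is west, lacks this property → Group B. (freq=19, power=8, source=east): source is east, meets the rule → Group A. (freq=9, power=4, source=north): source is north, lacks this property → Group B. (freq=16, power=2, source=north): source is north, lacks this property → Group B.

Group B, Group A, Group B, Group B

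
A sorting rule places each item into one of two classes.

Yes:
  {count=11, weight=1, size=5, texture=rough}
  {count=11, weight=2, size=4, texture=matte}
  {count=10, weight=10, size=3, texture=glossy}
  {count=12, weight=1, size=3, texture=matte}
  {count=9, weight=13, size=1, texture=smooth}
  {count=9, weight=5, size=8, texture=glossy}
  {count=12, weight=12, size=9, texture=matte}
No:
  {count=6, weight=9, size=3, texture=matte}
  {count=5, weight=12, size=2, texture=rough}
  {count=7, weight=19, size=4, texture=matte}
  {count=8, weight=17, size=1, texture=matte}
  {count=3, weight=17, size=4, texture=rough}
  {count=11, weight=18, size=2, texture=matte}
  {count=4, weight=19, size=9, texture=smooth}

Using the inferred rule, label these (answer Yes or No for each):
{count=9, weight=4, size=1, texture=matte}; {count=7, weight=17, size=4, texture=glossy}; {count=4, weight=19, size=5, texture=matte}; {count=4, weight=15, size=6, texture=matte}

The common property of the 'Yes' items is: count ≥ 7 AND weight ≤ 13. No 'No' item has it.
{count=9, weight=4, size=1, texture=matte}: Yes (count = 9, weight = 4).
{count=7, weight=17, size=4, texture=glossy}: No (count = 7, weight = 17).
{count=4, weight=19, size=5, texture=matte}: No (count = 4, weight = 19).
{count=4, weight=15, size=6, texture=matte}: No (count = 4, weight = 15).

Yes, No, No, No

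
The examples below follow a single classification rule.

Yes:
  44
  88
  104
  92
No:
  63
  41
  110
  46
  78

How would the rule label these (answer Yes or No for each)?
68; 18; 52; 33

Yes, No, Yes, No

All 'Yes' examples share one property — multiple of 4 — and every 'No' example lacks it.
68: 68 = 4·17, qualifies → Yes. 18: 18 = 4·4 + 2, does not pass → No. 52: 52 = 4·13, qualifies → Yes. 33: 33 = 4·8 + 1, does not pass → No.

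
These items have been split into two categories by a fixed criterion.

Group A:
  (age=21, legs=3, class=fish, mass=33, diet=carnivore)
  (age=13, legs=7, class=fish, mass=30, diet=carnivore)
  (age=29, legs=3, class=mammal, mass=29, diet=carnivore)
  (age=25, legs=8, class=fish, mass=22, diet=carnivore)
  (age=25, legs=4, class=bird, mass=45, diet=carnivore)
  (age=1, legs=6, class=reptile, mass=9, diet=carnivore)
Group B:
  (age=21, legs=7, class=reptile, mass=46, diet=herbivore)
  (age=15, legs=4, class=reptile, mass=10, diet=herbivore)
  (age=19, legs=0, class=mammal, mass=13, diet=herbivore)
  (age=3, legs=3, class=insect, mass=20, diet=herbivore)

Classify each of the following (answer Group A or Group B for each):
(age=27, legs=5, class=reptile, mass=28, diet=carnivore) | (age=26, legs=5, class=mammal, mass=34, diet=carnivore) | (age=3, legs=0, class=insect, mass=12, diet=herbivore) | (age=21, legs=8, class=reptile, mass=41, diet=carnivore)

Group A, Group A, Group B, Group A

The distinguishing property — diet is carnivore — holds for all the 'Group A' cases and none of the 'Group B' cases.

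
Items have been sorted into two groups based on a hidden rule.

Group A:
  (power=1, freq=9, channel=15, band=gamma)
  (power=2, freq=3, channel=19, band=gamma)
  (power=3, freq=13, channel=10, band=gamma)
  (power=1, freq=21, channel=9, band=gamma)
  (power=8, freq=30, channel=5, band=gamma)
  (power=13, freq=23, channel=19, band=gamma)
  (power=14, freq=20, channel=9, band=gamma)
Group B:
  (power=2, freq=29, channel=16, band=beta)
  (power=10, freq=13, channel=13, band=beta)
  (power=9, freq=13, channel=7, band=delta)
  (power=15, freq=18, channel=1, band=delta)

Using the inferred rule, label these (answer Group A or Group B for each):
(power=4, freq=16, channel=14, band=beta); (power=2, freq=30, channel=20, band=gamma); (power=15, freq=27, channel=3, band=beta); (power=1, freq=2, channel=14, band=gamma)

Rule: band is gamma. This holds for each 'Group A' example and fails for each 'Group B' one.
Group B: (power=4, freq=16, channel=14, band=beta), since band is beta.
Group A: (power=2, freq=30, channel=20, band=gamma), since band is gamma.
Group B: (power=15, freq=27, channel=3, band=beta), since band is beta.
Group A: (power=1, freq=2, channel=14, band=gamma), since band is gamma.

Group B, Group A, Group B, Group A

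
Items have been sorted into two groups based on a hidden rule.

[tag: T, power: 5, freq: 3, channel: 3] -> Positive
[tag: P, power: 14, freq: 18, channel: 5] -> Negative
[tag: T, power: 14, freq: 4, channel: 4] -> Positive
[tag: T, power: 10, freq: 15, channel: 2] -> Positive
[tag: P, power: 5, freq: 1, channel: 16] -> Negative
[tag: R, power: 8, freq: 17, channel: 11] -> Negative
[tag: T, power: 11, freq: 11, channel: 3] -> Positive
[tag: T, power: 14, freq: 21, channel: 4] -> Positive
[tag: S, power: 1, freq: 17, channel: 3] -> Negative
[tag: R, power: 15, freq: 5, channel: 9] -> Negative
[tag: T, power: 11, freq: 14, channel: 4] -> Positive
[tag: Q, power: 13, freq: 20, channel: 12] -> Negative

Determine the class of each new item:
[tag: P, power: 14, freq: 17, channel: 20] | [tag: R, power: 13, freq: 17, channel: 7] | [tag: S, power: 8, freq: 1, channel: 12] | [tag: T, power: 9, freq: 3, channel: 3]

Negative, Negative, Negative, Positive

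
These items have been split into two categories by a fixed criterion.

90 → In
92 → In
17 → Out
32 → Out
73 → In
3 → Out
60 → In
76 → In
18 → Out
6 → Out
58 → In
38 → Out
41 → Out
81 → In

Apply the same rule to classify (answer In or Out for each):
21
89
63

Out, In, In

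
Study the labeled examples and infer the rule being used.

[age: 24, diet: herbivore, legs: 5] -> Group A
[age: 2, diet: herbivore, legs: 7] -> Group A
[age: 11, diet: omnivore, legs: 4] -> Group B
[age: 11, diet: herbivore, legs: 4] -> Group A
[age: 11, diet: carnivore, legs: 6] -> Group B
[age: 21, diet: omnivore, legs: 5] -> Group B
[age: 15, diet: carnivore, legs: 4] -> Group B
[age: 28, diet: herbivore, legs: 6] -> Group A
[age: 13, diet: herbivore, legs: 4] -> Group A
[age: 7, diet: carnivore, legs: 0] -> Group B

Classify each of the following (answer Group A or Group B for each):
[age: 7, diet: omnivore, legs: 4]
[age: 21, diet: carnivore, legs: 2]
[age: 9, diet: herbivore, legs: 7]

Group B, Group B, Group A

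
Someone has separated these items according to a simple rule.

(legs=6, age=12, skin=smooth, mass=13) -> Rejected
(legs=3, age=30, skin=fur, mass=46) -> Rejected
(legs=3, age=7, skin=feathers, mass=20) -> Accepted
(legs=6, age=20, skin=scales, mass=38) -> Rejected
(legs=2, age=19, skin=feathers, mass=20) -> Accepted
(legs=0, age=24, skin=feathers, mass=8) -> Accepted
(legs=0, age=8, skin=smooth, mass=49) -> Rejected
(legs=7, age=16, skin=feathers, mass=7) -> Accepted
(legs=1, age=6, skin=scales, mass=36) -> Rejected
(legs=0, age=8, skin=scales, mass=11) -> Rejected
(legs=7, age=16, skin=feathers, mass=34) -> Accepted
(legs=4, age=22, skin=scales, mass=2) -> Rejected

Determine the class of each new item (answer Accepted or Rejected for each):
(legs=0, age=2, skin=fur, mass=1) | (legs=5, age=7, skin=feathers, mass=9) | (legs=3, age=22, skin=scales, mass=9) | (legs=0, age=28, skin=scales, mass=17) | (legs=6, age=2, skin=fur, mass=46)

Rejected, Accepted, Rejected, Rejected, Rejected

Checking candidate rules against both groups, what survives is: skin is feathers.
(legs=0, age=2, skin=fur, mass=1): skin is fur — doesn't qualify, so Rejected. (legs=5, age=7, skin=feathers, mass=9): skin is feathers — fits, so Accepted. (legs=3, age=22, skin=scales, mass=9): skin is scales — doesn't qualify, so Rejected. (legs=0, age=28, skin=scales, mass=17): skin is scales — doesn't qualify, so Rejected. (legs=6, age=2, skin=fur, mass=46): skin is fur — doesn't qualify, so Rejected.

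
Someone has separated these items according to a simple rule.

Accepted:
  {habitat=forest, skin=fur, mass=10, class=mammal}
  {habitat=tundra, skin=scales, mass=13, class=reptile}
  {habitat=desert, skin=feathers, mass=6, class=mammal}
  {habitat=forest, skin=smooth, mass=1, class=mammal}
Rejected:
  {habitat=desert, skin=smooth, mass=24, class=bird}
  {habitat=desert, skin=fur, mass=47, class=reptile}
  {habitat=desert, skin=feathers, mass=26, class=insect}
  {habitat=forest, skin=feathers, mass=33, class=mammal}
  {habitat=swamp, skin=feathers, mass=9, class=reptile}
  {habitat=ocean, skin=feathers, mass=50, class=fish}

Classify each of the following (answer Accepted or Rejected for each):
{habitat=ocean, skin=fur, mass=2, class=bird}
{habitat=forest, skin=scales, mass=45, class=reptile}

Rule: mass ≠ 9 AND mass ≤ 13. This holds for each 'Accepted' example and fails for each 'Rejected' one.
{habitat=ocean, skin=fur, mass=2, class=bird}: mass = 2 — checks out, so Accepted. {habitat=forest, skin=scales, mass=45, class=reptile}: mass = 45 — fails the rule, so Rejected.

Accepted, Rejected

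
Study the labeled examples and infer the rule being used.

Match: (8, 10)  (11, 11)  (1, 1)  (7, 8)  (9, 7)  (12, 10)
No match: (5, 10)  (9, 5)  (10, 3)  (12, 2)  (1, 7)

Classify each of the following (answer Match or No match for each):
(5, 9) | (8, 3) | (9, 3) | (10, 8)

No match, No match, No match, Match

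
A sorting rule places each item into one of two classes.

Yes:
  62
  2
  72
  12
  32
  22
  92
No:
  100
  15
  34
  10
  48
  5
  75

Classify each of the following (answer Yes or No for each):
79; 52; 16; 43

No, Yes, No, No

The simplest hypothesis consistent with all the labels is: ends in digit 2.
No: 79, since last digit 9. Yes: 52, since last digit 2. No: 16, since last digit 6. No: 43, since last digit 3.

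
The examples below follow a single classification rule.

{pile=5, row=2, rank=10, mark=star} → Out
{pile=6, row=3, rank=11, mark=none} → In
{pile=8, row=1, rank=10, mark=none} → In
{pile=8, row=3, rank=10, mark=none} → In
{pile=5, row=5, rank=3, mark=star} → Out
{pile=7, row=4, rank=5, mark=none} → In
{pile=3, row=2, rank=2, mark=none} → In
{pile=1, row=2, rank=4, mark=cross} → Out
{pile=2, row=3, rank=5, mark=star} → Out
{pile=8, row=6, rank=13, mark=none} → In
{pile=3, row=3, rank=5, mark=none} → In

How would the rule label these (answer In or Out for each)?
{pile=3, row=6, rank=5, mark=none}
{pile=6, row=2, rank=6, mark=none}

In, In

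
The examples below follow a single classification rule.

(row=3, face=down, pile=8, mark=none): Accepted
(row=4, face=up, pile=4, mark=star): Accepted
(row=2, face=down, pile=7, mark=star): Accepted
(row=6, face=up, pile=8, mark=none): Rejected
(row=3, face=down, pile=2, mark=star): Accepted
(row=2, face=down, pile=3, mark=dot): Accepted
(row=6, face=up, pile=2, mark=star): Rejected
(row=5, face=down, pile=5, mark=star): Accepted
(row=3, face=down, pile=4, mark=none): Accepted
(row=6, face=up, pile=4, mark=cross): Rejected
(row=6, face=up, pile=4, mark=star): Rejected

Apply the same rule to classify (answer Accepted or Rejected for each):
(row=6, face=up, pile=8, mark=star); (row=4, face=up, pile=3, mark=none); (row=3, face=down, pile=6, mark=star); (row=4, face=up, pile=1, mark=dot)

Rejected, Accepted, Accepted, Accepted

A rule that fits every label: row ≤ 5 — true of each 'Accepted' example, false of each 'Rejected' one.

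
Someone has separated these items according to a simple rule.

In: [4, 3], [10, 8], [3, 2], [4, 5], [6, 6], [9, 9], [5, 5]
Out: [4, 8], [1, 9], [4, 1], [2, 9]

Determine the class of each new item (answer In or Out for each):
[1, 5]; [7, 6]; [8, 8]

The pattern is that an item is 'In' exactly when: |first − second| ≤ 2.
[1, 5] — |1−5| = 4, hence Out.
[7, 6] — |7−6| = 1, hence In.
[8, 8] — |8−8| = 0, hence In.

Out, In, In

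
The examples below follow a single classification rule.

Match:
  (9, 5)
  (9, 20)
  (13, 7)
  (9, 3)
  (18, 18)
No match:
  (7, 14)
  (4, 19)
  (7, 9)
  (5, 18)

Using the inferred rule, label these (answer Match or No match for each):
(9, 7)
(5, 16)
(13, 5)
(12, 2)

All 'Match' examples share one property — first ≥ 9 — and every 'No match' example lacks it.
(9, 7) — first 9, hence Match.
(5, 16) — first 5, hence No match.
(13, 5) — first 13, hence Match.
(12, 2) — first 12, hence Match.

Match, No match, Match, Match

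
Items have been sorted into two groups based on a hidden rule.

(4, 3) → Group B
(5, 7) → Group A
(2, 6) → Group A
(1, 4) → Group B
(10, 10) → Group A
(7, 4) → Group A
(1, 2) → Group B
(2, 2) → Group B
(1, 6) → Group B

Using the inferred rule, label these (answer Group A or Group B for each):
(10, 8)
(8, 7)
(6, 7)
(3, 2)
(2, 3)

'Group A' ⟺ sum ≥ 8.

Group A, Group A, Group A, Group B, Group B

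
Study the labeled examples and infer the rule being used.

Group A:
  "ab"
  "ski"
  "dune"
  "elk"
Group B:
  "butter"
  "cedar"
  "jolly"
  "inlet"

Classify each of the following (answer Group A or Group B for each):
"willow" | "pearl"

Group B, Group B

The distinguishing property — length ≤ 4 — holds for all the 'Group A' cases and none of the 'Group B' cases.
"willow" → length 6 → Group B.
"pearl" → length 5 → Group B.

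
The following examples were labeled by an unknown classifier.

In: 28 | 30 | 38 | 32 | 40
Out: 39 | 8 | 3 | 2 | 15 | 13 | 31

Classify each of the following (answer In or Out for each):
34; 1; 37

In, Out, Out

All 'In' examples share one property — even AND at least 13 — and every 'Out' example lacks it.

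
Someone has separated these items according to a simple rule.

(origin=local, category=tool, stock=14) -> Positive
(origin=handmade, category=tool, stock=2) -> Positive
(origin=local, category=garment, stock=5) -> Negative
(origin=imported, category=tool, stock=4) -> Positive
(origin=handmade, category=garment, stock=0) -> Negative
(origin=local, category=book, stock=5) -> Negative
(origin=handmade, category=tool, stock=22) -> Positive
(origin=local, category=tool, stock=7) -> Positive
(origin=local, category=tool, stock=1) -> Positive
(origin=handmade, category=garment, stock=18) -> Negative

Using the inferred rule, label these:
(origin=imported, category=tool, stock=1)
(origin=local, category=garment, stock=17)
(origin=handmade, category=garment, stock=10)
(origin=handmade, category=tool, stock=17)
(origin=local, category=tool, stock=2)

Positive, Negative, Negative, Positive, Positive

Rule: category is tool. This holds for each 'Positive' example and fails for each 'Negative' one.
(origin=imported, category=tool, stock=1) → category is tool → Positive. (origin=local, category=garment, stock=17) → category is garment → Negative. (origin=handmade, category=garment, stock=10) → category is garment → Negative. (origin=handmade, category=tool, stock=17) → category is tool → Positive. (origin=local, category=tool, stock=2) → category is tool → Positive.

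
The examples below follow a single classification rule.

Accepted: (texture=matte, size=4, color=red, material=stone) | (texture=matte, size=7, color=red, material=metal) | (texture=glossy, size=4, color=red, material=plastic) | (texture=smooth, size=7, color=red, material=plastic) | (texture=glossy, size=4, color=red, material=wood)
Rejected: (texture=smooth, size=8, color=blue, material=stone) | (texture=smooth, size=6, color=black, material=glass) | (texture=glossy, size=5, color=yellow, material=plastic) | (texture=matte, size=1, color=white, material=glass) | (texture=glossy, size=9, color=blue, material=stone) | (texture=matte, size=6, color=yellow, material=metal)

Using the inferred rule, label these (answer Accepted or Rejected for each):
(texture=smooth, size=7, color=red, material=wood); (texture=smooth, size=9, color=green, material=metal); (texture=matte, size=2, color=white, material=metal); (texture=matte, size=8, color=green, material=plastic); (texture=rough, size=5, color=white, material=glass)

Accepted, Rejected, Rejected, Rejected, Rejected

One predicate separates the groups cleanly: color is red.
Accepted: (texture=smooth, size=7, color=red, material=wood), since color is red. Rejected: (texture=smooth, size=9, color=green, material=metal), since color is green. Rejected: (texture=matte, size=2, color=white, material=metal), since color is white. Rejected: (texture=matte, size=8, color=green, material=plastic), since color is green. Rejected: (texture=rough, size=5, color=white, material=glass), since color is white.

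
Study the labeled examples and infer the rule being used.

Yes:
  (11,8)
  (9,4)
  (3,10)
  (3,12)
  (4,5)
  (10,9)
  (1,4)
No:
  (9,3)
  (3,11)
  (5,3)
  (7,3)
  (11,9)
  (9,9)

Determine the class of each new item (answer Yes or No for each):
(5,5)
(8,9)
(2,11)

The pattern is that an item is 'Yes' exactly when: sum is odd.

No, Yes, Yes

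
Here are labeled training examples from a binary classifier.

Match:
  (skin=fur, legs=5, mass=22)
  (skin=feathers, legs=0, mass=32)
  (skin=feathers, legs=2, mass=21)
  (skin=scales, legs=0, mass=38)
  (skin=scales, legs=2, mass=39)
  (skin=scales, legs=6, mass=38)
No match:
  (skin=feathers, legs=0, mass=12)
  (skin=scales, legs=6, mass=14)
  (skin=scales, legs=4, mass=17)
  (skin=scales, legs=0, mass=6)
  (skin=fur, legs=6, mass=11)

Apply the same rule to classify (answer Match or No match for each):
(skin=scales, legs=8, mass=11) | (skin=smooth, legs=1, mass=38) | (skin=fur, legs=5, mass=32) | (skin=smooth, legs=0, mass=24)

No match, Match, Match, Match

All 'Match' examples share one property — mass ≥ 21 — and every 'No match' example lacks it.
(skin=scales, legs=8, mass=11): mass = 11, lacks this property → No match. (skin=smooth, legs=1, mass=38): mass = 38, qualifies → Match. (skin=fur, legs=5, mass=32): mass = 32, qualifies → Match. (skin=smooth, legs=0, mass=24): mass = 24, qualifies → Match.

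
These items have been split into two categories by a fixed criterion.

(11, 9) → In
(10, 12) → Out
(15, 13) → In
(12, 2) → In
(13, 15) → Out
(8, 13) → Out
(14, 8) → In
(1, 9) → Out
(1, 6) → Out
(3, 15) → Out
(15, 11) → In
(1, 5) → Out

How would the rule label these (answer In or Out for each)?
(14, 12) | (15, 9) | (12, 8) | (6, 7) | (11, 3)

A rule that fits every label: first > second — true of each 'In' example, false of each 'Out' one.
(14, 12): 14 > 12 — satisfies this, so In.
(15, 9): 15 > 9 — satisfies this, so In.
(12, 8): 12 > 8 — satisfies this, so In.
(6, 7): 6 < 7 — does not pass, so Out.
(11, 3): 11 > 3 — satisfies this, so In.

In, In, In, Out, In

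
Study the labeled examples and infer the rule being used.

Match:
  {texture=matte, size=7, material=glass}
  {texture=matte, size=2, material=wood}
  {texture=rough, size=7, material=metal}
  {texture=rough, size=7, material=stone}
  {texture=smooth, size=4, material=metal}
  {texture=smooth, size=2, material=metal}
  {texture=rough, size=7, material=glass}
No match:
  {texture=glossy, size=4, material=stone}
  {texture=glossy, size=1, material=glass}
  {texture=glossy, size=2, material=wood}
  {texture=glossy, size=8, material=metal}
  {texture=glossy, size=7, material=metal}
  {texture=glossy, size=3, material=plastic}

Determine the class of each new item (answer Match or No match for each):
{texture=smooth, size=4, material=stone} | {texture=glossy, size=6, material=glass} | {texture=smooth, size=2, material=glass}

One predicate separates the groups cleanly: texture is not glossy.
{texture=smooth, size=4, material=stone}: Match (texture is smooth). {texture=glossy, size=6, material=glass}: No match (texture is glossy). {texture=smooth, size=2, material=glass}: Match (texture is smooth).

Match, No match, Match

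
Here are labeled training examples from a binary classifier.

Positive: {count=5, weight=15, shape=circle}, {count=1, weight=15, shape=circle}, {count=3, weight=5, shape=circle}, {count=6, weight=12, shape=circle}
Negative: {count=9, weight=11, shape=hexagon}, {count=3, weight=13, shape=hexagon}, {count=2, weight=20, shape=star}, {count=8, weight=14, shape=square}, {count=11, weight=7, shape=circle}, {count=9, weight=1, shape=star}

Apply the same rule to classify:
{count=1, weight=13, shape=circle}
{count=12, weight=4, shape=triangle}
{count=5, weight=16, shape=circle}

Positive, Negative, Positive

Every 'Positive' example satisfies: shape is circle AND count ≤ 6. None of the 'Negative' examples do.
{count=1, weight=13, shape=circle}: shape is circle, count = 1 — qualifies, so Positive.
{count=12, weight=4, shape=triangle}: shape is triangle, count = 12 — fails this test, so Negative.
{count=5, weight=16, shape=circle}: shape is circle, count = 5 — qualifies, so Positive.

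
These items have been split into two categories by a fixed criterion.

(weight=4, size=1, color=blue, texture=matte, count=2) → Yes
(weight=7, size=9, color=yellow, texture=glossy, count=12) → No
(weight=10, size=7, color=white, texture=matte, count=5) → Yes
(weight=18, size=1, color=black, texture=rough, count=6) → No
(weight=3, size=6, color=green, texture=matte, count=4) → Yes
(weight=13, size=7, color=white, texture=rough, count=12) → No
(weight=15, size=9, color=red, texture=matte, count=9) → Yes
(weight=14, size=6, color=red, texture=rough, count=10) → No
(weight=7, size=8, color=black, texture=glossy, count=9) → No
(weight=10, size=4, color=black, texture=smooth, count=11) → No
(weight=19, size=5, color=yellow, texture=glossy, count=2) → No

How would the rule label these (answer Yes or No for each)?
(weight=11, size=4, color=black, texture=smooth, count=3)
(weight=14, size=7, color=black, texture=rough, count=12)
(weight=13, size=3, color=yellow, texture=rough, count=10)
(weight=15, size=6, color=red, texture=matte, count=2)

No, No, No, Yes

The common property of the 'Yes' items is: texture is matte. No 'No' item has it.
(weight=11, size=4, color=black, texture=smooth, count=3): texture is smooth — does not satisfy this, so No.
(weight=14, size=7, color=black, texture=rough, count=12): texture is rough — does not satisfy this, so No.
(weight=13, size=3, color=yellow, texture=rough, count=10): texture is rough — does not satisfy this, so No.
(weight=15, size=6, color=red, texture=matte, count=2): texture is matte — has this property, so Yes.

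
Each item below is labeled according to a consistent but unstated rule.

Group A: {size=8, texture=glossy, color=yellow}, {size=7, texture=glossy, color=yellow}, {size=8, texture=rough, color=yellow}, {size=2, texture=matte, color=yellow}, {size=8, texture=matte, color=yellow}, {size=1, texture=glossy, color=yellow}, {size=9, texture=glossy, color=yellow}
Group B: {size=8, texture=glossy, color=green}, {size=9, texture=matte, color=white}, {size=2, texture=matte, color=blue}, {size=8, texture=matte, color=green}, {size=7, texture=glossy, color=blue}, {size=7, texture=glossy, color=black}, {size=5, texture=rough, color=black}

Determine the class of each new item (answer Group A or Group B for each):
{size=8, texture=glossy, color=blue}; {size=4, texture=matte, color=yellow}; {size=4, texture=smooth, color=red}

One predicate separates the groups cleanly: color is yellow.
{size=8, texture=glossy, color=blue}: color is blue, does not pass → Group B.
{size=4, texture=matte, color=yellow}: color is yellow, fits → Group A.
{size=4, texture=smooth, color=red}: color is red, does not pass → Group B.

Group B, Group A, Group B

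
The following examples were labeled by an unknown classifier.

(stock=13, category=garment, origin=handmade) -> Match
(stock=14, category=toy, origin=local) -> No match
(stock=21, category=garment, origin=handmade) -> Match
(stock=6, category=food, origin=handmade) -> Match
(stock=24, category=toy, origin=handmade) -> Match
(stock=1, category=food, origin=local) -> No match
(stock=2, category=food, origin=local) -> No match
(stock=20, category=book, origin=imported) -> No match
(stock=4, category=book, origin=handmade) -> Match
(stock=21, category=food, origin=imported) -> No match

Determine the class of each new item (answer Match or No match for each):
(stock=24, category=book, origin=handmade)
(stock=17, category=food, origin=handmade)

The simplest hypothesis consistent with all the labels is: origin is handmade.
Match: (stock=24, category=book, origin=handmade), since origin is handmade. Match: (stock=17, category=food, origin=handmade), since origin is handmade.

Match, Match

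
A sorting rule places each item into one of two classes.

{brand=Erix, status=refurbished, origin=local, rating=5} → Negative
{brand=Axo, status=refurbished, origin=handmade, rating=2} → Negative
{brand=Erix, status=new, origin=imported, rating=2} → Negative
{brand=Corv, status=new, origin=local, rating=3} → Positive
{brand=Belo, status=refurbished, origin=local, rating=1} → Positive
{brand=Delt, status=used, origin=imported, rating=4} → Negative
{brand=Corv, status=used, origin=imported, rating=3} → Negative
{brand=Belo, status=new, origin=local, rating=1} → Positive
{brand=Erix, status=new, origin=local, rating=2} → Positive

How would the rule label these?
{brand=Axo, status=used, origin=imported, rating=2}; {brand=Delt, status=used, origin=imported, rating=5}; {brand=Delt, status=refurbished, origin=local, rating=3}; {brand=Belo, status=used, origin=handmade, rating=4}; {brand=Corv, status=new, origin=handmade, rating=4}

A rule that fits every label: origin is local AND rating ≤ 3 — true of each 'Positive' example, false of each 'Negative' one.

Negative, Negative, Positive, Negative, Negative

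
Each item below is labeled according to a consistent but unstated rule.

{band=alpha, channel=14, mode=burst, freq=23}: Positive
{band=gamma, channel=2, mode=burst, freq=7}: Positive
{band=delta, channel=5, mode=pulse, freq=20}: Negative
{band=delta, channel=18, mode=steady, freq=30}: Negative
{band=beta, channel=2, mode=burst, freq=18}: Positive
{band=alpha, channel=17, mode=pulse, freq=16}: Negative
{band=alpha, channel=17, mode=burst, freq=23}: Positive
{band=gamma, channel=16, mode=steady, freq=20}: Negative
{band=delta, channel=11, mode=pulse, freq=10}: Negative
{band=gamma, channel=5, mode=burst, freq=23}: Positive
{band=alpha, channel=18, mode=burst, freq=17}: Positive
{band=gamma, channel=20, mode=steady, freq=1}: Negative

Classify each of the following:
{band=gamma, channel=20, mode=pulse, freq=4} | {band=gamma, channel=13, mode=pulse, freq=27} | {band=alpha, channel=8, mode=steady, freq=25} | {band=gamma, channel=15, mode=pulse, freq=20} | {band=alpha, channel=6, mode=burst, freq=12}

The distinguishing property — mode is burst — holds for all the 'Positive' cases and none of the 'Negative' cases.
Negative: {band=gamma, channel=20, mode=pulse, freq=4}, since mode is pulse. Negative: {band=gamma, channel=13, mode=pulse, freq=27}, since mode is pulse. Negative: {band=alpha, channel=8, mode=steady, freq=25}, since mode is steady. Negative: {band=gamma, channel=15, mode=pulse, freq=20}, since mode is pulse. Positive: {band=alpha, channel=6, mode=burst, freq=12}, since mode is burst.

Negative, Negative, Negative, Negative, Positive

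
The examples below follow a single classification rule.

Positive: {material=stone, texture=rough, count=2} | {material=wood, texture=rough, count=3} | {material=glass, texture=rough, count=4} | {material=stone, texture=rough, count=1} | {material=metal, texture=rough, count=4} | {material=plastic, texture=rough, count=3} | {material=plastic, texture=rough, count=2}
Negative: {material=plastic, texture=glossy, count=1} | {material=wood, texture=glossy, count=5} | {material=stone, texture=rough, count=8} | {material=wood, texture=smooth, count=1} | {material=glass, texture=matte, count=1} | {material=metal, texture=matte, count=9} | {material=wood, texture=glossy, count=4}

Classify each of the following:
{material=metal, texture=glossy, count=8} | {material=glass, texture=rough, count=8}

'Positive' ⟺ texture is rough AND count ≤ 4.
{material=metal, texture=glossy, count=8}: texture is glossy, count = 8, does not pass → Negative.
{material=glass, texture=rough, count=8}: texture is rough, count = 8, does not pass → Negative.

Negative, Negative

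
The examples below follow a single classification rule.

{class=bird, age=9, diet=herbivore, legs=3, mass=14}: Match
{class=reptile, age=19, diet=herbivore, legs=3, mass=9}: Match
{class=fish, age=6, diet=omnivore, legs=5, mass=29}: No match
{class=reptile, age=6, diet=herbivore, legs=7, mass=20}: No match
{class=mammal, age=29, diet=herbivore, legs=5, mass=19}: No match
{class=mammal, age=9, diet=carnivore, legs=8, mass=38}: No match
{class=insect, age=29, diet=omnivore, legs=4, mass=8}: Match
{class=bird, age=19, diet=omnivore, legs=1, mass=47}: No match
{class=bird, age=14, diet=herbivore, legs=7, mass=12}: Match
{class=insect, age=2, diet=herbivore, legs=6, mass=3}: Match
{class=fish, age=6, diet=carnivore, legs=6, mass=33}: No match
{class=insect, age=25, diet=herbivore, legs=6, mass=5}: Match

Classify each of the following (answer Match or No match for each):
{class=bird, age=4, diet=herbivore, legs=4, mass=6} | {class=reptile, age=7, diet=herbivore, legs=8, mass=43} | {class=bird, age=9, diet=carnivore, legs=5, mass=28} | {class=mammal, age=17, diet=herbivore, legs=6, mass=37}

Match, No match, No match, No match

The rule appears to be: mass ≤ 14.
{class=bird, age=4, diet=herbivore, legs=4, mass=6}: mass = 6 — has this property, so Match.
{class=reptile, age=7, diet=herbivore, legs=8, mass=43}: mass = 43 — doesn't match, so No match.
{class=bird, age=9, diet=carnivore, legs=5, mass=28}: mass = 28 — doesn't match, so No match.
{class=mammal, age=17, diet=herbivore, legs=6, mass=37}: mass = 37 — doesn't match, so No match.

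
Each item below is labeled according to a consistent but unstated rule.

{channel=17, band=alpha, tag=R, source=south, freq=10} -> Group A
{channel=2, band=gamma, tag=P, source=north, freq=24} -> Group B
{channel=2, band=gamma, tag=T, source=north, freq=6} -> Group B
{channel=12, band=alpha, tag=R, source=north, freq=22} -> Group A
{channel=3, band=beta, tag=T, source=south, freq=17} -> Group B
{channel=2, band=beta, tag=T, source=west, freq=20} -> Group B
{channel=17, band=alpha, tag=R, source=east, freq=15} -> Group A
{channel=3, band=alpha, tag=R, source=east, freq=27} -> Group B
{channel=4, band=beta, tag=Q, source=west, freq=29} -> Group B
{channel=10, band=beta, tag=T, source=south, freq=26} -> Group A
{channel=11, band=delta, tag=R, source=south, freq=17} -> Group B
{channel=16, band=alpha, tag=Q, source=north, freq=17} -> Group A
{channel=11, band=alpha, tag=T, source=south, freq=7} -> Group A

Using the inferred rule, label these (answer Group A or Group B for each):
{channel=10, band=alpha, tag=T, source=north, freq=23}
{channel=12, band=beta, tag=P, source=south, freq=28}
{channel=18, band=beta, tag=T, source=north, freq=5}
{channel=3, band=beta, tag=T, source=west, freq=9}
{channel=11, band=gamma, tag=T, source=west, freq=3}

Group A, Group A, Group A, Group B, Group A

The simplest hypothesis consistent with all the labels is: band is not delta AND channel ≥ 10.
{channel=10, band=alpha, tag=T, source=north, freq=23} → band is alpha, channel = 10 → Group A.
{channel=12, band=beta, tag=P, source=south, freq=28} → band is beta, channel = 12 → Group A.
{channel=18, band=beta, tag=T, source=north, freq=5} → band is beta, channel = 18 → Group A.
{channel=3, band=beta, tag=T, source=west, freq=9} → band is beta, channel = 3 → Group B.
{channel=11, band=gamma, tag=T, source=west, freq=3} → band is gamma, channel = 11 → Group A.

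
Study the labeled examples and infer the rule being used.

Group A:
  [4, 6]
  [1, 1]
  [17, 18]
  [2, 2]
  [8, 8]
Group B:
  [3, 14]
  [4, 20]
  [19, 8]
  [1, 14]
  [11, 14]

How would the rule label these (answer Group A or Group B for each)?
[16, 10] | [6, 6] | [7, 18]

Group B, Group A, Group B

'Group A' ⟺ |first − second| ≤ 2.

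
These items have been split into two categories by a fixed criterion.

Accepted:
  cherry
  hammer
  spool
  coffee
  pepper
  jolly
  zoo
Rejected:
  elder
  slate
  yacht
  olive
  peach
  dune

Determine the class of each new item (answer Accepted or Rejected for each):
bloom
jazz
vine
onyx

'Accepted' ⟺ has a double letter.
bloom — 'oo' doubled, hence Accepted. jazz — 'zz' doubled, hence Accepted. vine — no doubled letter, hence Rejected. onyx — no doubled letter, hence Rejected.

Accepted, Accepted, Rejected, Rejected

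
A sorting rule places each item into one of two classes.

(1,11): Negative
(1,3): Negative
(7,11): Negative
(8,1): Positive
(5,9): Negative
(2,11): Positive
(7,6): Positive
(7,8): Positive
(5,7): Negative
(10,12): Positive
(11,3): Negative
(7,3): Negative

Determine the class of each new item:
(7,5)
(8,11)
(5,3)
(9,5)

The rule appears to be: product is even.
(7,5): 7·5 = 35 — doesn't match, so Negative.
(8,11): 8·11 = 88 — qualifies, so Positive.
(5,3): 5·3 = 15 — doesn't match, so Negative.
(9,5): 9·5 = 45 — doesn't match, so Negative.

Negative, Positive, Negative, Negative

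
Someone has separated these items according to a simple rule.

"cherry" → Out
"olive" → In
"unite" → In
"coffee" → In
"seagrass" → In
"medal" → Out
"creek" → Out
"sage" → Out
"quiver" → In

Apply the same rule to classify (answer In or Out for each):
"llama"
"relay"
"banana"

Out, Out, In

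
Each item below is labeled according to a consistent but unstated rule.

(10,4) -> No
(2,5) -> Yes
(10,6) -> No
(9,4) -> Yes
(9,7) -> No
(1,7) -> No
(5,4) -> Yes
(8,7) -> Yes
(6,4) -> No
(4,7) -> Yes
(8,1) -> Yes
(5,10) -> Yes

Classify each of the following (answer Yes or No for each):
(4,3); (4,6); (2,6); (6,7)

Yes, No, No, Yes

A rule that fits every label: sum is odd — true of each 'Yes' example, false of each 'No' one.
(4,3): 4+3 = 7 — meets the rule, so Yes. (4,6): 4+6 = 10 — doesn't qualify, so No. (2,6): 2+6 = 8 — doesn't qualify, so No. (6,7): 6+7 = 13 — meets the rule, so Yes.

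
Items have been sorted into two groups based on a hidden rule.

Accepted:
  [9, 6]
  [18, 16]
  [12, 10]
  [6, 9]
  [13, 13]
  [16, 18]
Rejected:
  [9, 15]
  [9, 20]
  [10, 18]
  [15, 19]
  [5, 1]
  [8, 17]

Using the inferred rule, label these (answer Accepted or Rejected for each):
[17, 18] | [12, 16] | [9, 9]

Accepted, Rejected, Accepted

The common property of the 'Accepted' items is: |first − second| ≤ 3. No 'Rejected' item has it.
[17, 18]: |17−18| = 1, matches → Accepted.
[12, 16]: |12−16| = 4, does not satisfy this → Rejected.
[9, 9]: |9−9| = 0, matches → Accepted.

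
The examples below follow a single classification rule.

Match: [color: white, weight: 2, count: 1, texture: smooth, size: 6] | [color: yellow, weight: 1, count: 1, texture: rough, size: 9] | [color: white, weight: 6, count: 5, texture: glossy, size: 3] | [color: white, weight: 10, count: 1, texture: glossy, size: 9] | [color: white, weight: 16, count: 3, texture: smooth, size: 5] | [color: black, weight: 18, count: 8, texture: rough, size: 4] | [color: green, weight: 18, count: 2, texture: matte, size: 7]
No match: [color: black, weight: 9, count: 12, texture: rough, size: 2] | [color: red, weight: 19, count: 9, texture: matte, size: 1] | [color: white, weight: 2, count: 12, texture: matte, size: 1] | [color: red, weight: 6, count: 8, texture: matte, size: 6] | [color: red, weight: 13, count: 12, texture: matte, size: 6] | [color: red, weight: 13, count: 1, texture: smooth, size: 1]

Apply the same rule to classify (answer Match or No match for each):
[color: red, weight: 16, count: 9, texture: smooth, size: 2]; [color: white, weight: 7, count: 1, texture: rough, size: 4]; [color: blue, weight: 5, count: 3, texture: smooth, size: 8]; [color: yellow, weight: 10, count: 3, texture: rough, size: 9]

No match, Match, Match, Match

All 'Match' examples share one property — color is not red AND size ≥ 3 — and every 'No match' example lacks it.
[color: red, weight: 16, count: 9, texture: smooth, size: 2]: color is red, size = 2, does not fit → No match. [color: white, weight: 7, count: 1, texture: rough, size: 4]: color is white, size = 4, passes → Match. [color: blue, weight: 5, count: 3, texture: smooth, size: 8]: color is blue, size = 8, passes → Match. [color: yellow, weight: 10, count: 3, texture: rough, size: 9]: color is yellow, size = 9, passes → Match.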